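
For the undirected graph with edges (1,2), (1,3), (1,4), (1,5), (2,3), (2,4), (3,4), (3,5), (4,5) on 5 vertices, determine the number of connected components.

Step 1: Build adjacency list from edges:
  1: 2, 3, 4, 5
  2: 1, 3, 4
  3: 1, 2, 4, 5
  4: 1, 2, 3, 5
  5: 1, 3, 4

Step 2: Run BFS/DFS from vertex 1:
  Visited: {1, 2, 3, 4, 5}
  Reached 5 of 5 vertices

Step 3: All 5 vertices reached from vertex 1, so the graph is connected.
Number of connected components: 1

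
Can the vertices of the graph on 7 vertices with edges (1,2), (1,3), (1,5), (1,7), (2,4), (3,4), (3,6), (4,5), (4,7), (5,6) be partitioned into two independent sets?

Step 1: Attempt 2-coloring using BFS:
  Start at vertex 1, assign color 0
  Color vertex 2 with color 1 (neighbor of 1)
  Color vertex 3 with color 1 (neighbor of 1)
  Color vertex 5 with color 1 (neighbor of 1)
  Color vertex 7 with color 1 (neighbor of 1)
  Color vertex 4 with color 0 (neighbor of 2)
  Color vertex 6 with color 0 (neighbor of 3)

Step 2: 2-coloring succeeded. No conflicts found.
  Set A (color 0): {1, 4, 6}
  Set B (color 1): {2, 3, 5, 7}

The graph is bipartite with partition {1, 4, 6}, {2, 3, 5, 7}.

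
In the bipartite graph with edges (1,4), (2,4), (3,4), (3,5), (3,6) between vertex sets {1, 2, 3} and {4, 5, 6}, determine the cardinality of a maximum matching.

Step 1: List the neighbors of each left vertex:
  1: 4
  2: 4
  3: 4, 5, 6

Step 2: Greedily match left vertices, then look for augmenting paths:
  Match 1 -- 4
  Match 3 -- 5
  No augmenting path remains.

Step 3: Verify this is maximum:
  Matching has size 2. The vertex set {3, 4} covers every edge and has size 2; any matching has at most one edge per cover vertex, so 2 is maximum (König's theorem).

Maximum matching: {(1,4), (3,5)}
Size: 2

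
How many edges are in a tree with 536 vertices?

A tree on n vertices always has exactly n - 1 edges.
For n = 536: edges = 536 - 1 = 535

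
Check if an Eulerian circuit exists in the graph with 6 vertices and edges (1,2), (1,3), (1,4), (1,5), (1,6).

Step 1: Find the degree of each vertex:
  deg(1) = 5
  deg(2) = 1
  deg(3) = 1
  deg(4) = 1
  deg(5) = 1
  deg(6) = 1

Step 2: Count vertices with odd degree:
  Odd-degree vertices: 1, 2, 3, 4, 5, 6 (6 total)

Step 3: Apply Euler's theorem:
  - Eulerian circuit exists iff graph is connected and all vertices have even degree
  - Eulerian path exists iff graph is connected and has 0 or 2 odd-degree vertices

Graph has 6 odd-degree vertices (need 0 or 2).
Neither Eulerian path nor Eulerian circuit exists.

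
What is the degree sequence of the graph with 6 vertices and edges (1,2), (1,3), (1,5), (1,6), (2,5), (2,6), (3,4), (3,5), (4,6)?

Step 1: Count edges incident to each vertex:
  deg(1) = 4 (neighbors: 2, 3, 5, 6)
  deg(2) = 3 (neighbors: 1, 5, 6)
  deg(3) = 3 (neighbors: 1, 4, 5)
  deg(4) = 2 (neighbors: 3, 6)
  deg(5) = 3 (neighbors: 1, 2, 3)
  deg(6) = 3 (neighbors: 1, 2, 4)

Step 2: Sort degrees in non-increasing order:
  Degrees: [4, 3, 3, 2, 3, 3] -> sorted: [4, 3, 3, 3, 3, 2]

Degree sequence: [4, 3, 3, 3, 3, 2]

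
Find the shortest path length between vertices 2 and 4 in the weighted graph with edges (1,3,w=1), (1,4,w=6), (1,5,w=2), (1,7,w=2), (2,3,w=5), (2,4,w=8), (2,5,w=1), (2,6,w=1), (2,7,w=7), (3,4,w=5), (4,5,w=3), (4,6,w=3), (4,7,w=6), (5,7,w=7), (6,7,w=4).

Step 1: Build adjacency list with weights:
  1: 3(w=1), 4(w=6), 5(w=2), 7(w=2)
  2: 3(w=5), 4(w=8), 5(w=1), 6(w=1), 7(w=7)
  3: 1(w=1), 2(w=5), 4(w=5)
  4: 1(w=6), 2(w=8), 3(w=5), 5(w=3), 6(w=3), 7(w=6)
  5: 1(w=2), 2(w=1), 4(w=3), 7(w=7)
  6: 2(w=1), 4(w=3), 7(w=4)
  7: 1(w=2), 2(w=7), 4(w=6), 5(w=7), 6(w=4)

Step 2: Apply Dijkstra's algorithm from vertex 2:
  Visit vertex 2 (distance=0)
    Update dist[3] = 5
    Update dist[4] = 8
    Update dist[5] = 1
    Update dist[6] = 1
    Update dist[7] = 7
  Visit vertex 5 (distance=1)
    Update dist[1] = 3
    Update dist[4] = 4
  Visit vertex 6 (distance=1)
    Update dist[7] = 5
  Visit vertex 1 (distance=3)
    Update dist[3] = 4
  Visit vertex 3 (distance=4)
  Visit vertex 4 (distance=4)

Step 3: Shortest path: 2 -> 6 -> 4
Total weight: 1 + 3 = 4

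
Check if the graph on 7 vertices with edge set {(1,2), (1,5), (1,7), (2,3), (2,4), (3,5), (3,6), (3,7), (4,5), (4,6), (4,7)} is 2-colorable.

Step 1: Attempt 2-coloring using BFS:
  Start at vertex 1, assign color 0
  Color vertex 2 with color 1 (neighbor of 1)
  Color vertex 5 with color 1 (neighbor of 1)
  Color vertex 7 with color 1 (neighbor of 1)
  Color vertex 3 with color 0 (neighbor of 2)
  Color vertex 4 with color 0 (neighbor of 2)
  Color vertex 6 with color 1 (neighbor of 3)

Step 2: 2-coloring succeeded. No conflicts found.
  Set A (color 0): {1, 3, 4}
  Set B (color 1): {2, 5, 6, 7}

The graph is bipartite with partition {1, 3, 4}, {2, 5, 6, 7}.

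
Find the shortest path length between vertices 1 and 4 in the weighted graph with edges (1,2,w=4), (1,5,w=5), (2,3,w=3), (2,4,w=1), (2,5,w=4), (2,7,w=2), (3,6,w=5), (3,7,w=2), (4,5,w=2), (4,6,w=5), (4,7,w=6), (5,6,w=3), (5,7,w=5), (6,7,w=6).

Step 1: Build adjacency list with weights:
  1: 2(w=4), 5(w=5)
  2: 1(w=4), 3(w=3), 4(w=1), 5(w=4), 7(w=2)
  3: 2(w=3), 6(w=5), 7(w=2)
  4: 2(w=1), 5(w=2), 6(w=5), 7(w=6)
  5: 1(w=5), 2(w=4), 4(w=2), 6(w=3), 7(w=5)
  6: 3(w=5), 4(w=5), 5(w=3), 7(w=6)
  7: 2(w=2), 3(w=2), 4(w=6), 5(w=5), 6(w=6)

Step 2: Apply Dijkstra's algorithm from vertex 1:
  Visit vertex 1 (distance=0)
    Update dist[2] = 4
    Update dist[5] = 5
  Visit vertex 2 (distance=4)
    Update dist[3] = 7
    Update dist[4] = 5
    Update dist[7] = 6
  Visit vertex 4 (distance=5)
    Update dist[6] = 10

Step 3: Shortest path: 1 -> 2 -> 4
Total weight: 4 + 1 = 5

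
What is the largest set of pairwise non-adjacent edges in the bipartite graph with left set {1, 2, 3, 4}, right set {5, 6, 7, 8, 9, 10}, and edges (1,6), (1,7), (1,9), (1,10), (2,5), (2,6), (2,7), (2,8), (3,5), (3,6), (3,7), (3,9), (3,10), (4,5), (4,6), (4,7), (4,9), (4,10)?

Step 1: List the neighbors of each left vertex:
  1: 6, 7, 9, 10
  2: 5, 6, 7, 8
  3: 5, 6, 7, 9, 10
  4: 5, 6, 7, 9, 10

Step 2: Greedily match left vertices, then look for augmenting paths:
  Match 1 -- 6
  Match 2 -- 5
  Match 3 -- 7
  Match 4 -- 9
  No augmenting path remains.

Step 3: Verify this is maximum:
  Matching size 4 = min(|L|, |R|) = min(4, 6), which is an upper bound, so this matching is maximum.

Maximum matching: {(1,6), (2,5), (3,7), (4,9)}
Size: 4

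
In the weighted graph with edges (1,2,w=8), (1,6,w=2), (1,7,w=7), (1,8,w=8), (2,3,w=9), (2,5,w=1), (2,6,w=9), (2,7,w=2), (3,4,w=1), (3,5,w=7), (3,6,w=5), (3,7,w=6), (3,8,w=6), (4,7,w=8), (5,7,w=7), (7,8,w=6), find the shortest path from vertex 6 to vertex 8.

Step 1: Build adjacency list with weights:
  1: 2(w=8), 6(w=2), 7(w=7), 8(w=8)
  2: 1(w=8), 3(w=9), 5(w=1), 6(w=9), 7(w=2)
  3: 2(w=9), 4(w=1), 5(w=7), 6(w=5), 7(w=6), 8(w=6)
  4: 3(w=1), 7(w=8)
  5: 2(w=1), 3(w=7), 7(w=7)
  6: 1(w=2), 2(w=9), 3(w=5)
  7: 1(w=7), 2(w=2), 3(w=6), 4(w=8), 5(w=7), 8(w=6)
  8: 1(w=8), 3(w=6), 7(w=6)

Step 2: Apply Dijkstra's algorithm from vertex 6:
  Visit vertex 6 (distance=0)
    Update dist[1] = 2
    Update dist[2] = 9
    Update dist[3] = 5
  Visit vertex 1 (distance=2)
    Update dist[7] = 9
    Update dist[8] = 10
  Visit vertex 3 (distance=5)
    Update dist[4] = 6
    Update dist[5] = 12
  Visit vertex 4 (distance=6)
  Visit vertex 2 (distance=9)
    Update dist[5] = 10
  Visit vertex 7 (distance=9)
  Visit vertex 5 (distance=10)
  Visit vertex 8 (distance=10)

Step 3: Shortest path: 6 -> 1 -> 8
Total weight: 2 + 8 = 10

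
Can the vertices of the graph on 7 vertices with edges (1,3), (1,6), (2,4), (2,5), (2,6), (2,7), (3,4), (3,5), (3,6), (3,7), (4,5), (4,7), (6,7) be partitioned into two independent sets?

Step 1: Attempt 2-coloring using BFS:
  Start at vertex 1, assign color 0
  Color vertex 3 with color 1 (neighbor of 1)
  Color vertex 6 with color 1 (neighbor of 1)
  Color vertex 4 with color 0 (neighbor of 3)
  Color vertex 5 with color 0 (neighbor of 3)

Step 2: Conflict found! Vertices 3 and 6 are adjacent but have the same color.
This means the graph contains an odd cycle.

The graph is NOT bipartite.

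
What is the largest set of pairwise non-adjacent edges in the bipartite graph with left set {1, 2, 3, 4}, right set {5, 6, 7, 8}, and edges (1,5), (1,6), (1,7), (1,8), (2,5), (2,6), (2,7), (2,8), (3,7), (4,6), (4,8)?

Step 1: List the neighbors of each left vertex:
  1: 5, 6, 7, 8
  2: 5, 6, 7, 8
  3: 7
  4: 6, 8

Step 2: Greedily match left vertices, then look for augmenting paths:
  Match 1 -- 5
  Match 2 -- 6
  Match 3 -- 7
  Match 4 -- 8
  No augmenting path remains.

Step 3: Verify this is maximum:
  Matching size 4 = min(|L|, |R|) = min(4, 4), which is an upper bound, so this matching is maximum.

Maximum matching: {(1,5), (2,6), (3,7), (4,8)}
Size: 4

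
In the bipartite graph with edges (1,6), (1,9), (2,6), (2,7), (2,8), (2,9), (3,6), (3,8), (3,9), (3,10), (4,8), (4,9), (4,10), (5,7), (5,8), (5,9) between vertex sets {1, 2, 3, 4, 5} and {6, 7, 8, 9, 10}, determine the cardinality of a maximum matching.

Step 1: List the neighbors of each left vertex:
  1: 6, 9
  2: 6, 7, 8, 9
  3: 6, 8, 9, 10
  4: 8, 9, 10
  5: 7, 8, 9

Step 2: Greedily match left vertices, then look for augmenting paths:
  Match 1 -- 6
  Match 2 -- 7
  Match 3 -- 10
  Match 4 -- 9
  Match 5 -- 8
  No augmenting path remains.

Step 3: Verify this is maximum:
  Matching size 5 = min(|L|, |R|) = min(5, 5), which is an upper bound, so this matching is maximum.

Maximum matching: {(1,6), (2,7), (3,10), (4,9), (5,8)}
Size: 5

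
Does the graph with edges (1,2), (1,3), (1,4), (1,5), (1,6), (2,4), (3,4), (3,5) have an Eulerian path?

Step 1: Find the degree of each vertex:
  deg(1) = 5
  deg(2) = 2
  deg(3) = 3
  deg(4) = 3
  deg(5) = 2
  deg(6) = 1

Step 2: Count vertices with odd degree:
  Odd-degree vertices: 1, 3, 4, 6 (4 total)

Step 3: Apply Euler's theorem:
  - Eulerian circuit exists iff graph is connected and all vertices have even degree
  - Eulerian path exists iff graph is connected and has 0 or 2 odd-degree vertices

Graph has 4 odd-degree vertices (need 0 or 2).
Neither Eulerian path nor Eulerian circuit exists.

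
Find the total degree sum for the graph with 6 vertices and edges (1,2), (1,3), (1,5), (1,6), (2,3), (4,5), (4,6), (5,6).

Step 1: Count edges incident to each vertex:
  deg(1) = 4 (neighbors: 2, 3, 5, 6)
  deg(2) = 2 (neighbors: 1, 3)
  deg(3) = 2 (neighbors: 1, 2)
  deg(4) = 2 (neighbors: 5, 6)
  deg(5) = 3 (neighbors: 1, 4, 6)
  deg(6) = 3 (neighbors: 1, 4, 5)

Step 2: Sum all degrees:
  4 + 2 + 2 + 2 + 3 + 3 = 16

Verification: sum of degrees = 2 * |E| = 2 * 8 = 16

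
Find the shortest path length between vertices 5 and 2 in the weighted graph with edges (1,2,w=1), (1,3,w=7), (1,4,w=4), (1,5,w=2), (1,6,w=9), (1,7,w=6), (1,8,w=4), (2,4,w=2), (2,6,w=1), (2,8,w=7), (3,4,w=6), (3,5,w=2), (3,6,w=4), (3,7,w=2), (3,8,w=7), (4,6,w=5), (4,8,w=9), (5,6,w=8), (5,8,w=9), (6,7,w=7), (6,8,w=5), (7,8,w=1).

Step 1: Build adjacency list with weights:
  1: 2(w=1), 3(w=7), 4(w=4), 5(w=2), 6(w=9), 7(w=6), 8(w=4)
  2: 1(w=1), 4(w=2), 6(w=1), 8(w=7)
  3: 1(w=7), 4(w=6), 5(w=2), 6(w=4), 7(w=2), 8(w=7)
  4: 1(w=4), 2(w=2), 3(w=6), 6(w=5), 8(w=9)
  5: 1(w=2), 3(w=2), 6(w=8), 8(w=9)
  6: 1(w=9), 2(w=1), 3(w=4), 4(w=5), 5(w=8), 7(w=7), 8(w=5)
  7: 1(w=6), 3(w=2), 6(w=7), 8(w=1)
  8: 1(w=4), 2(w=7), 3(w=7), 4(w=9), 5(w=9), 6(w=5), 7(w=1)

Step 2: Apply Dijkstra's algorithm from vertex 5:
  Visit vertex 5 (distance=0)
    Update dist[1] = 2
    Update dist[3] = 2
    Update dist[6] = 8
    Update dist[8] = 9
  Visit vertex 1 (distance=2)
    Update dist[2] = 3
    Update dist[4] = 6
    Update dist[7] = 8
    Update dist[8] = 6
  Visit vertex 3 (distance=2)
    Update dist[6] = 6
    Update dist[7] = 4
  Visit vertex 2 (distance=3)
    Update dist[4] = 5
    Update dist[6] = 4

Step 3: Shortest path: 5 -> 1 -> 2
Total weight: 2 + 1 = 3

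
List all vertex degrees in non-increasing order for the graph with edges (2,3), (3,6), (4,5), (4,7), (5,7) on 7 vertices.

Step 1: Count edges incident to each vertex:
  deg(1) = 0 (neighbors: none)
  deg(2) = 1 (neighbors: 3)
  deg(3) = 2 (neighbors: 2, 6)
  deg(4) = 2 (neighbors: 5, 7)
  deg(5) = 2 (neighbors: 4, 7)
  deg(6) = 1 (neighbors: 3)
  deg(7) = 2 (neighbors: 4, 5)

Step 2: Sort degrees in non-increasing order:
  Degrees: [0, 1, 2, 2, 2, 1, 2] -> sorted: [2, 2, 2, 2, 1, 1, 0]

Degree sequence: [2, 2, 2, 2, 1, 1, 0]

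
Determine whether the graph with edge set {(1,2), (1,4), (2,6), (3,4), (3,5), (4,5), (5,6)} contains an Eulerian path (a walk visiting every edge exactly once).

Step 1: Find the degree of each vertex:
  deg(1) = 2
  deg(2) = 2
  deg(3) = 2
  deg(4) = 3
  deg(5) = 3
  deg(6) = 2

Step 2: Count vertices with odd degree:
  Odd-degree vertices: 4, 5 (2 total)

Step 3: Apply Euler's theorem:
  - Eulerian circuit exists iff graph is connected and all vertices have even degree
  - Eulerian path exists iff graph is connected and has 0 or 2 odd-degree vertices

Graph is connected with exactly 2 odd-degree vertices (4, 5).
Eulerian path exists (starting and ending at the odd-degree vertices), but no Eulerian circuit.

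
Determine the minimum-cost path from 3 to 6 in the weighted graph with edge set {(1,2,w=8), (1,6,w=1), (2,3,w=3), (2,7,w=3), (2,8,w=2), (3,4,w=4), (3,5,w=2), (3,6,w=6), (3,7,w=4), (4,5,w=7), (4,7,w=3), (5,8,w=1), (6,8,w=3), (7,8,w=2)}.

Step 1: Build adjacency list with weights:
  1: 2(w=8), 6(w=1)
  2: 1(w=8), 3(w=3), 7(w=3), 8(w=2)
  3: 2(w=3), 4(w=4), 5(w=2), 6(w=6), 7(w=4)
  4: 3(w=4), 5(w=7), 7(w=3)
  5: 3(w=2), 4(w=7), 8(w=1)
  6: 1(w=1), 3(w=6), 8(w=3)
  7: 2(w=3), 3(w=4), 4(w=3), 8(w=2)
  8: 2(w=2), 5(w=1), 6(w=3), 7(w=2)

Step 2: Apply Dijkstra's algorithm from vertex 3:
  Visit vertex 3 (distance=0)
    Update dist[2] = 3
    Update dist[4] = 4
    Update dist[5] = 2
    Update dist[6] = 6
    Update dist[7] = 4
  Visit vertex 5 (distance=2)
    Update dist[8] = 3
  Visit vertex 2 (distance=3)
    Update dist[1] = 11
  Visit vertex 8 (distance=3)
  Visit vertex 4 (distance=4)
  Visit vertex 7 (distance=4)
  Visit vertex 6 (distance=6)
    Update dist[1] = 7

Step 3: Shortest path: 3 -> 6
Total weight: 6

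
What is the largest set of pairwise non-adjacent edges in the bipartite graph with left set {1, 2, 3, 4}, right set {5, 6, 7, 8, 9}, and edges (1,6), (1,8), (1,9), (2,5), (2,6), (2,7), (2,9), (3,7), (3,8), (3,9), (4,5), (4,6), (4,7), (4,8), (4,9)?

Step 1: List the neighbors of each left vertex:
  1: 6, 8, 9
  2: 5, 6, 7, 9
  3: 7, 8, 9
  4: 5, 6, 7, 8, 9

Step 2: Greedily match left vertices, then look for augmenting paths:
  Match 1 -- 6
  Match 2 -- 5
  Match 3 -- 7
  Match 4 -- 8
  No augmenting path remains.

Step 3: Verify this is maximum:
  Matching size 4 = min(|L|, |R|) = min(4, 5), which is an upper bound, so this matching is maximum.

Maximum matching: {(1,6), (2,5), (3,7), (4,8)}
Size: 4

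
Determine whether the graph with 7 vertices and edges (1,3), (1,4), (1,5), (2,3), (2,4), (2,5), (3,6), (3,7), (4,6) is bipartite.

Step 1: Attempt 2-coloring using BFS:
  Start at vertex 1, assign color 0
  Color vertex 3 with color 1 (neighbor of 1)
  Color vertex 4 with color 1 (neighbor of 1)
  Color vertex 5 with color 1 (neighbor of 1)
  Color vertex 2 with color 0 (neighbor of 3)
  Color vertex 6 with color 0 (neighbor of 3)
  Color vertex 7 with color 0 (neighbor of 3)

Step 2: 2-coloring succeeded. No conflicts found.
  Set A (color 0): {1, 2, 6, 7}
  Set B (color 1): {3, 4, 5}

The graph is bipartite with partition {1, 2, 6, 7}, {3, 4, 5}.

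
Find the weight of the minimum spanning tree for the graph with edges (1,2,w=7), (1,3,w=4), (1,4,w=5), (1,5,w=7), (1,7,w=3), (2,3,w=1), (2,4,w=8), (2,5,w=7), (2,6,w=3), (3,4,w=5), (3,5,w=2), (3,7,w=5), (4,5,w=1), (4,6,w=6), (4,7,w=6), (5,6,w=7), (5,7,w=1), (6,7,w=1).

Apply Kruskal's algorithm (sort edges by weight, add if no cycle):

Sorted edges by weight:
  (2,3) w=1
  (4,5) w=1
  (5,7) w=1
  (6,7) w=1
  (3,5) w=2
  (1,7) w=3
  (2,6) w=3
  (1,3) w=4
  (1,4) w=5
  (3,4) w=5
  (3,7) w=5
  (4,6) w=6
  (4,7) w=6
  (1,2) w=7
  (1,5) w=7
  (2,5) w=7
  (5,6) w=7
  (2,4) w=8

Add edge (2,3) w=1 -- no cycle. Running total: 1
Add edge (4,5) w=1 -- no cycle. Running total: 2
Add edge (5,7) w=1 -- no cycle. Running total: 3
Add edge (6,7) w=1 -- no cycle. Running total: 4
Add edge (3,5) w=2 -- no cycle. Running total: 6
Add edge (1,7) w=3 -- no cycle. Running total: 9

MST edges: (2,3,w=1), (4,5,w=1), (5,7,w=1), (6,7,w=1), (3,5,w=2), (1,7,w=3)
Total MST weight: 1 + 1 + 1 + 1 + 2 + 3 = 9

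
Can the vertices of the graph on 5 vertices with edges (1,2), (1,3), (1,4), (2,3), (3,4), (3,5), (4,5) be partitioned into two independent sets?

Step 1: Attempt 2-coloring using BFS:
  Start at vertex 1, assign color 0
  Color vertex 2 with color 1 (neighbor of 1)
  Color vertex 3 with color 1 (neighbor of 1)
  Color vertex 4 with color 1 (neighbor of 1)

Step 2: Conflict found! Vertices 2 and 3 are adjacent but have the same color.
This means the graph contains an odd cycle.

The graph is NOT bipartite.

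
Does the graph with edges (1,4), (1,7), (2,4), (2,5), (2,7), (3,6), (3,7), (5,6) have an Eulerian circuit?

Step 1: Find the degree of each vertex:
  deg(1) = 2
  deg(2) = 3
  deg(3) = 2
  deg(4) = 2
  deg(5) = 2
  deg(6) = 2
  deg(7) = 3

Step 2: Count vertices with odd degree:
  Odd-degree vertices: 2, 7 (2 total)

Step 3: Apply Euler's theorem:
  - Eulerian circuit exists iff graph is connected and all vertices have even degree
  - Eulerian path exists iff graph is connected and has 0 or 2 odd-degree vertices

Graph is connected with exactly 2 odd-degree vertices (2, 7).
Eulerian path exists (starting and ending at the odd-degree vertices), but no Eulerian circuit.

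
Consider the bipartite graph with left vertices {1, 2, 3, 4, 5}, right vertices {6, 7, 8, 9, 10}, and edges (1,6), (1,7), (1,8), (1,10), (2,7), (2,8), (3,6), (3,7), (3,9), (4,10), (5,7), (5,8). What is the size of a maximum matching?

Step 1: List the neighbors of each left vertex:
  1: 6, 7, 8, 10
  2: 7, 8
  3: 6, 7, 9
  4: 10
  5: 7, 8

Step 2: Greedily match left vertices, then look for augmenting paths:
  Match 1 -- 6
  Match 2 -- 7
  Match 3 -- 9
  Match 4 -- 10
  Match 5 -- 8
  No augmenting path remains.

Step 3: Verify this is maximum:
  Matching size 5 = min(|L|, |R|) = min(5, 5), which is an upper bound, so this matching is maximum.

Maximum matching: {(1,6), (2,7), (3,9), (4,10), (5,8)}
Size: 5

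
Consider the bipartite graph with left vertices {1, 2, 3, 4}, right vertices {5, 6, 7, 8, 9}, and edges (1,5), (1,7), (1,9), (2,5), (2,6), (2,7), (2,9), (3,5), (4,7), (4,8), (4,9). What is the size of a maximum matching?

Step 1: List the neighbors of each left vertex:
  1: 5, 7, 9
  2: 5, 6, 7, 9
  3: 5
  4: 7, 8, 9

Step 2: Greedily match left vertices, then look for augmenting paths:
  Match 1 -- 9
  Match 2 -- 6
  Match 3 -- 5
  Match 4 -- 7
  No augmenting path remains.

Step 3: Verify this is maximum:
  Matching size 4 = min(|L|, |R|) = min(4, 5), which is an upper bound, so this matching is maximum.

Maximum matching: {(1,9), (2,6), (3,5), (4,7)}
Size: 4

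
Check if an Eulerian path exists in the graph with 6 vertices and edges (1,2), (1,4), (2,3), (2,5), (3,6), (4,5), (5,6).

Step 1: Find the degree of each vertex:
  deg(1) = 2
  deg(2) = 3
  deg(3) = 2
  deg(4) = 2
  deg(5) = 3
  deg(6) = 2

Step 2: Count vertices with odd degree:
  Odd-degree vertices: 2, 5 (2 total)

Step 3: Apply Euler's theorem:
  - Eulerian circuit exists iff graph is connected and all vertices have even degree
  - Eulerian path exists iff graph is connected and has 0 or 2 odd-degree vertices

Graph is connected with exactly 2 odd-degree vertices (2, 5).
Eulerian path exists (starting and ending at the odd-degree vertices), but no Eulerian circuit.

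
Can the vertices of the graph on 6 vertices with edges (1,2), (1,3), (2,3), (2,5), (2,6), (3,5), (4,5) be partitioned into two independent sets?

Step 1: Attempt 2-coloring using BFS:
  Start at vertex 1, assign color 0
  Color vertex 2 with color 1 (neighbor of 1)
  Color vertex 3 with color 1 (neighbor of 1)

Step 2: Conflict found! Vertices 2 and 3 are adjacent but have the same color.
This means the graph contains an odd cycle.

The graph is NOT bipartite.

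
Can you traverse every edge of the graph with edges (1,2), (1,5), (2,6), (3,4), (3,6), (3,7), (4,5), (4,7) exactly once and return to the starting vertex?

Step 1: Find the degree of each vertex:
  deg(1) = 2
  deg(2) = 2
  deg(3) = 3
  deg(4) = 3
  deg(5) = 2
  deg(6) = 2
  deg(7) = 2

Step 2: Count vertices with odd degree:
  Odd-degree vertices: 3, 4 (2 total)

Step 3: Apply Euler's theorem:
  - Eulerian circuit exists iff graph is connected and all vertices have even degree
  - Eulerian path exists iff graph is connected and has 0 or 2 odd-degree vertices

Graph is connected with exactly 2 odd-degree vertices (3, 4).
Eulerian path exists (starting and ending at the odd-degree vertices), but no Eulerian circuit.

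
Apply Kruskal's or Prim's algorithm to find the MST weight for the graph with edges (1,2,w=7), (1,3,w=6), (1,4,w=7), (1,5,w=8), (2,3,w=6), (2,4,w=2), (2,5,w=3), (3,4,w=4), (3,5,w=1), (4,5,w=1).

Apply Kruskal's algorithm (sort edges by weight, add if no cycle):

Sorted edges by weight:
  (3,5) w=1
  (4,5) w=1
  (2,4) w=2
  (2,5) w=3
  (3,4) w=4
  (1,3) w=6
  (2,3) w=6
  (1,4) w=7
  (1,2) w=7
  (1,5) w=8

Add edge (3,5) w=1 -- no cycle. Running total: 1
Add edge (4,5) w=1 -- no cycle. Running total: 2
Add edge (2,4) w=2 -- no cycle. Running total: 4
Skip edge (2,5) w=3 -- would create cycle
Skip edge (3,4) w=4 -- would create cycle
Add edge (1,3) w=6 -- no cycle. Running total: 10

MST edges: (3,5,w=1), (4,5,w=1), (2,4,w=2), (1,3,w=6)
Total MST weight: 1 + 1 + 2 + 6 = 10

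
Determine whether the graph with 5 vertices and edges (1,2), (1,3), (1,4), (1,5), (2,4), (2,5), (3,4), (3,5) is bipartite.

Step 1: Attempt 2-coloring using BFS:
  Start at vertex 1, assign color 0
  Color vertex 2 with color 1 (neighbor of 1)
  Color vertex 3 with color 1 (neighbor of 1)
  Color vertex 4 with color 1 (neighbor of 1)
  Color vertex 5 with color 1 (neighbor of 1)

Step 2: Conflict found! Vertices 2 and 4 are adjacent but have the same color.
This means the graph contains an odd cycle.

The graph is NOT bipartite.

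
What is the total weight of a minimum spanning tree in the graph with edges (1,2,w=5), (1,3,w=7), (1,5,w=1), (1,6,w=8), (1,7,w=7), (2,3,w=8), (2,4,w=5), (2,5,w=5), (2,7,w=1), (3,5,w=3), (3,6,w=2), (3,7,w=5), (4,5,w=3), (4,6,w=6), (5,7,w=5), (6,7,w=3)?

Apply Kruskal's algorithm (sort edges by weight, add if no cycle):

Sorted edges by weight:
  (1,5) w=1
  (2,7) w=1
  (3,6) w=2
  (3,5) w=3
  (4,5) w=3
  (6,7) w=3
  (1,2) w=5
  (2,4) w=5
  (2,5) w=5
  (3,7) w=5
  (5,7) w=5
  (4,6) w=6
  (1,3) w=7
  (1,7) w=7
  (1,6) w=8
  (2,3) w=8

Add edge (1,5) w=1 -- no cycle. Running total: 1
Add edge (2,7) w=1 -- no cycle. Running total: 2
Add edge (3,6) w=2 -- no cycle. Running total: 4
Add edge (3,5) w=3 -- no cycle. Running total: 7
Add edge (4,5) w=3 -- no cycle. Running total: 10
Add edge (6,7) w=3 -- no cycle. Running total: 13

MST edges: (1,5,w=1), (2,7,w=1), (3,6,w=2), (3,5,w=3), (4,5,w=3), (6,7,w=3)
Total MST weight: 1 + 1 + 2 + 3 + 3 + 3 = 13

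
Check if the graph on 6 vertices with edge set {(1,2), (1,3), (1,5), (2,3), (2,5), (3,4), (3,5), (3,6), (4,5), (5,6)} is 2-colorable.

Step 1: Attempt 2-coloring using BFS:
  Start at vertex 1, assign color 0
  Color vertex 2 with color 1 (neighbor of 1)
  Color vertex 3 with color 1 (neighbor of 1)
  Color vertex 5 with color 1 (neighbor of 1)

Step 2: Conflict found! Vertices 2 and 3 are adjacent but have the same color.
This means the graph contains an odd cycle.

The graph is NOT bipartite.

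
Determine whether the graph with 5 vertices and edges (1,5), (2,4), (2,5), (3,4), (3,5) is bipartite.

Step 1: Attempt 2-coloring using BFS:
  Start at vertex 1, assign color 0
  Color vertex 5 with color 1 (neighbor of 1)
  Color vertex 2 with color 0 (neighbor of 5)
  Color vertex 3 with color 0 (neighbor of 5)
  Color vertex 4 with color 1 (neighbor of 2)

Step 2: 2-coloring succeeded. No conflicts found.
  Set A (color 0): {1, 2, 3}
  Set B (color 1): {4, 5}

The graph is bipartite with partition {1, 2, 3}, {4, 5}.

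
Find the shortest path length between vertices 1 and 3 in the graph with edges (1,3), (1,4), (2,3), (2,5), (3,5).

Step 1: Build adjacency list:
  1: 3, 4
  2: 3, 5
  3: 1, 2, 5
  4: 1
  5: 2, 3

Step 2: BFS from vertex 1 to find shortest path to 3:
  vertex 3 reached at distance 1

Step 3: Shortest path: 1 -> 3
Path length: 1 edge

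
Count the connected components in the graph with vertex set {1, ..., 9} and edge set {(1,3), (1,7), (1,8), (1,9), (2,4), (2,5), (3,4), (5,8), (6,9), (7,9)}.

Step 1: Build adjacency list from edges:
  1: 3, 7, 8, 9
  2: 4, 5
  3: 1, 4
  4: 2, 3
  5: 2, 8
  6: 9
  7: 1, 9
  8: 1, 5
  9: 1, 6, 7

Step 2: Run BFS/DFS from vertex 1:
  Visited: {1, 3, 7, 8, 9, 4, 5, 6, 2}
  Reached 9 of 9 vertices

Step 3: All 9 vertices reached from vertex 1, so the graph is connected.
Number of connected components: 1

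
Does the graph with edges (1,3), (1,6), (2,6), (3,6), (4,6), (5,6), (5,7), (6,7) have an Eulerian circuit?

Step 1: Find the degree of each vertex:
  deg(1) = 2
  deg(2) = 1
  deg(3) = 2
  deg(4) = 1
  deg(5) = 2
  deg(6) = 6
  deg(7) = 2

Step 2: Count vertices with odd degree:
  Odd-degree vertices: 2, 4 (2 total)

Step 3: Apply Euler's theorem:
  - Eulerian circuit exists iff graph is connected and all vertices have even degree
  - Eulerian path exists iff graph is connected and has 0 or 2 odd-degree vertices

Graph is connected with exactly 2 odd-degree vertices (2, 4).
Eulerian path exists (starting and ending at the odd-degree vertices), but no Eulerian circuit.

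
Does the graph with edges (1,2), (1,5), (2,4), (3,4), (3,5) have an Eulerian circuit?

Step 1: Find the degree of each vertex:
  deg(1) = 2
  deg(2) = 2
  deg(3) = 2
  deg(4) = 2
  deg(5) = 2

Step 2: Count vertices with odd degree:
  All vertices have even degree (0 odd-degree vertices)

Step 3: Apply Euler's theorem:
  - Eulerian circuit exists iff graph is connected and all vertices have even degree
  - Eulerian path exists iff graph is connected and has 0 or 2 odd-degree vertices

Graph is connected with 0 odd-degree vertices.
Both Eulerian circuit and Eulerian path exist.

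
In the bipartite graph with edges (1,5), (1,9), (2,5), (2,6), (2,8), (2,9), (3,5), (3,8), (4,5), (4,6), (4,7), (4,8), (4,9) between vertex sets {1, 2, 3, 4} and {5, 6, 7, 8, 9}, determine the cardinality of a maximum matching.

Step 1: List the neighbors of each left vertex:
  1: 5, 9
  2: 5, 6, 8, 9
  3: 5, 8
  4: 5, 6, 7, 8, 9

Step 2: Greedily match left vertices, then look for augmenting paths:
  Match 1 -- 5
  Match 2 -- 6
  Match 3 -- 8
  Match 4 -- 7
  No augmenting path remains.

Step 3: Verify this is maximum:
  Matching size 4 = min(|L|, |R|) = min(4, 5), which is an upper bound, so this matching is maximum.

Maximum matching: {(1,5), (2,6), (3,8), (4,7)}
Size: 4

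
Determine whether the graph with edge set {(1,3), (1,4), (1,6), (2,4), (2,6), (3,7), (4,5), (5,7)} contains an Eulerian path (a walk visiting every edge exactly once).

Step 1: Find the degree of each vertex:
  deg(1) = 3
  deg(2) = 2
  deg(3) = 2
  deg(4) = 3
  deg(5) = 2
  deg(6) = 2
  deg(7) = 2

Step 2: Count vertices with odd degree:
  Odd-degree vertices: 1, 4 (2 total)

Step 3: Apply Euler's theorem:
  - Eulerian circuit exists iff graph is connected and all vertices have even degree
  - Eulerian path exists iff graph is connected and has 0 or 2 odd-degree vertices

Graph is connected with exactly 2 odd-degree vertices (1, 4).
Eulerian path exists (starting and ending at the odd-degree vertices), but no Eulerian circuit.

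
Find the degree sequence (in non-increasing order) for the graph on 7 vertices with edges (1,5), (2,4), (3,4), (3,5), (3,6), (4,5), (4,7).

Step 1: Count edges incident to each vertex:
  deg(1) = 1 (neighbors: 5)
  deg(2) = 1 (neighbors: 4)
  deg(3) = 3 (neighbors: 4, 5, 6)
  deg(4) = 4 (neighbors: 2, 3, 5, 7)
  deg(5) = 3 (neighbors: 1, 3, 4)
  deg(6) = 1 (neighbors: 3)
  deg(7) = 1 (neighbors: 4)

Step 2: Sort degrees in non-increasing order:
  Degrees: [1, 1, 3, 4, 3, 1, 1] -> sorted: [4, 3, 3, 1, 1, 1, 1]

Degree sequence: [4, 3, 3, 1, 1, 1, 1]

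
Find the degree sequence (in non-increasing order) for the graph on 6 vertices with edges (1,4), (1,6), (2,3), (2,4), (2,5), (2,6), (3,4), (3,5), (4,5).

Step 1: Count edges incident to each vertex:
  deg(1) = 2 (neighbors: 4, 6)
  deg(2) = 4 (neighbors: 3, 4, 5, 6)
  deg(3) = 3 (neighbors: 2, 4, 5)
  deg(4) = 4 (neighbors: 1, 2, 3, 5)
  deg(5) = 3 (neighbors: 2, 3, 4)
  deg(6) = 2 (neighbors: 1, 2)

Step 2: Sort degrees in non-increasing order:
  Degrees: [2, 4, 3, 4, 3, 2] -> sorted: [4, 4, 3, 3, 2, 2]

Degree sequence: [4, 4, 3, 3, 2, 2]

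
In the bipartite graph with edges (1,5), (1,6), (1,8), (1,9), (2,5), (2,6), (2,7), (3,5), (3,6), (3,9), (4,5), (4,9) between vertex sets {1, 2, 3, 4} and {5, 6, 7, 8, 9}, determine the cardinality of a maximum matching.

Step 1: List the neighbors of each left vertex:
  1: 5, 6, 8, 9
  2: 5, 6, 7
  3: 5, 6, 9
  4: 5, 9

Step 2: Greedily match left vertices, then look for augmenting paths:
  Match 1 -- 8
  Match 2 -- 6
  Match 3 -- 9
  Match 4 -- 5
  No augmenting path remains.

Step 3: Verify this is maximum:
  Matching size 4 = min(|L|, |R|) = min(4, 5), which is an upper bound, so this matching is maximum.

Maximum matching: {(1,8), (2,6), (3,9), (4,5)}
Size: 4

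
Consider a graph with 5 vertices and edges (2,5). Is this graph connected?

Step 1: Build adjacency list from edges:
  1: (none)
  2: 5
  3: (none)
  4: (none)
  5: 2

Step 2: Run BFS/DFS from vertex 1:
  Visited: {1}
  Reached 1 of 5 vertices

Step 3: Only 1 of 5 vertices reached. Graph is disconnected.
Connected components: {1}, {2, 5}, {3}, {4}
Answer: No, the graph is not connected (4 components).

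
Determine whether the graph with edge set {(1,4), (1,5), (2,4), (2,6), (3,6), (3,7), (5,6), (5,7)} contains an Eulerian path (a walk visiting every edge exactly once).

Step 1: Find the degree of each vertex:
  deg(1) = 2
  deg(2) = 2
  deg(3) = 2
  deg(4) = 2
  deg(5) = 3
  deg(6) = 3
  deg(7) = 2

Step 2: Count vertices with odd degree:
  Odd-degree vertices: 5, 6 (2 total)

Step 3: Apply Euler's theorem:
  - Eulerian circuit exists iff graph is connected and all vertices have even degree
  - Eulerian path exists iff graph is connected and has 0 or 2 odd-degree vertices

Graph is connected with exactly 2 odd-degree vertices (5, 6).
Eulerian path exists (starting and ending at the odd-degree vertices), but no Eulerian circuit.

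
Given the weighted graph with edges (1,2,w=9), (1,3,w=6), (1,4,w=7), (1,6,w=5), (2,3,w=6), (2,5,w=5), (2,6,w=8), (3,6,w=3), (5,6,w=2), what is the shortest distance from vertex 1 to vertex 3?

Step 1: Build adjacency list with weights:
  1: 2(w=9), 3(w=6), 4(w=7), 6(w=5)
  2: 1(w=9), 3(w=6), 5(w=5), 6(w=8)
  3: 1(w=6), 2(w=6), 6(w=3)
  4: 1(w=7)
  5: 2(w=5), 6(w=2)
  6: 1(w=5), 2(w=8), 3(w=3), 5(w=2)

Step 2: Apply Dijkstra's algorithm from vertex 1:
  Visit vertex 1 (distance=0)
    Update dist[2] = 9
    Update dist[3] = 6
    Update dist[4] = 7
    Update dist[6] = 5
  Visit vertex 6 (distance=5)
    Update dist[5] = 7
  Visit vertex 3 (distance=6)

Step 3: Shortest path: 1 -> 3
Total weight: 6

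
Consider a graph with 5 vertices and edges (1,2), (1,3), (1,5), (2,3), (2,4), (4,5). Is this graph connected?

Step 1: Build adjacency list from edges:
  1: 2, 3, 5
  2: 1, 3, 4
  3: 1, 2
  4: 2, 5
  5: 1, 4

Step 2: Run BFS/DFS from vertex 1:
  Visited: {1, 2, 3, 5, 4}
  Reached 5 of 5 vertices

Step 3: All 5 vertices reached from vertex 1, so the graph is connected.
Answer: Yes, the graph is connected.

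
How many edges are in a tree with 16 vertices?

A tree on n vertices always has exactly n - 1 edges.
For n = 16: edges = 16 - 1 = 15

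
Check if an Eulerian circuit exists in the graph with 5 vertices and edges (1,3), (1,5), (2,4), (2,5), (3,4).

Step 1: Find the degree of each vertex:
  deg(1) = 2
  deg(2) = 2
  deg(3) = 2
  deg(4) = 2
  deg(5) = 2

Step 2: Count vertices with odd degree:
  All vertices have even degree (0 odd-degree vertices)

Step 3: Apply Euler's theorem:
  - Eulerian circuit exists iff graph is connected and all vertices have even degree
  - Eulerian path exists iff graph is connected and has 0 or 2 odd-degree vertices

Graph is connected with 0 odd-degree vertices.
Both Eulerian circuit and Eulerian path exist.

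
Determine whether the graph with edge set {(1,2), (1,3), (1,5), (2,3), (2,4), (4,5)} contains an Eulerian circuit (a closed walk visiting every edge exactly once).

Step 1: Find the degree of each vertex:
  deg(1) = 3
  deg(2) = 3
  deg(3) = 2
  deg(4) = 2
  deg(5) = 2

Step 2: Count vertices with odd degree:
  Odd-degree vertices: 1, 2 (2 total)

Step 3: Apply Euler's theorem:
  - Eulerian circuit exists iff graph is connected and all vertices have even degree
  - Eulerian path exists iff graph is connected and has 0 or 2 odd-degree vertices

Graph is connected with exactly 2 odd-degree vertices (1, 2).
Eulerian path exists (starting and ending at the odd-degree vertices), but no Eulerian circuit.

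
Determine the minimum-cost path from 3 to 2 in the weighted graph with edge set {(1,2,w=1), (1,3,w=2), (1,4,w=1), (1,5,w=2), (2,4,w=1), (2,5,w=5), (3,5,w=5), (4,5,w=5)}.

Step 1: Build adjacency list with weights:
  1: 2(w=1), 3(w=2), 4(w=1), 5(w=2)
  2: 1(w=1), 4(w=1), 5(w=5)
  3: 1(w=2), 5(w=5)
  4: 1(w=1), 2(w=1), 5(w=5)
  5: 1(w=2), 2(w=5), 3(w=5), 4(w=5)

Step 2: Apply Dijkstra's algorithm from vertex 3:
  Visit vertex 3 (distance=0)
    Update dist[1] = 2
    Update dist[5] = 5
  Visit vertex 1 (distance=2)
    Update dist[2] = 3
    Update dist[4] = 3
    Update dist[5] = 4
  Visit vertex 2 (distance=3)

Step 3: Shortest path: 3 -> 1 -> 2
Total weight: 2 + 1 = 3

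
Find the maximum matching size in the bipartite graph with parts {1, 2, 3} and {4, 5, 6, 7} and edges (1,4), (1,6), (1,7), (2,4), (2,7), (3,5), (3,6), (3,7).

Step 1: List the neighbors of each left vertex:
  1: 4, 6, 7
  2: 4, 7
  3: 5, 6, 7

Step 2: Greedily match left vertices, then look for augmenting paths:
  Match 1 -- 4
  Match 2 -- 7
  Match 3 -- 5
  No augmenting path remains.

Step 3: Verify this is maximum:
  Matching size 3 = min(|L|, |R|) = min(3, 4), which is an upper bound, so this matching is maximum.

Maximum matching: {(1,4), (2,7), (3,5)}
Size: 3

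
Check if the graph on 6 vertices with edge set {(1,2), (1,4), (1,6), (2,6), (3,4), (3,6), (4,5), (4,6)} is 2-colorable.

Step 1: Attempt 2-coloring using BFS:
  Start at vertex 1, assign color 0
  Color vertex 2 with color 1 (neighbor of 1)
  Color vertex 4 with color 1 (neighbor of 1)
  Color vertex 6 with color 1 (neighbor of 1)

Step 2: Conflict found! Vertices 2 and 6 are adjacent but have the same color.
This means the graph contains an odd cycle.

The graph is NOT bipartite.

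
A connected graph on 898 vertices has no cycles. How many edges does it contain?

A tree on n vertices always has exactly n - 1 edges.
For n = 898: edges = 898 - 1 = 897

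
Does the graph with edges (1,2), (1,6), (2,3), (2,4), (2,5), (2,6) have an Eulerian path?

Step 1: Find the degree of each vertex:
  deg(1) = 2
  deg(2) = 5
  deg(3) = 1
  deg(4) = 1
  deg(5) = 1
  deg(6) = 2

Step 2: Count vertices with odd degree:
  Odd-degree vertices: 2, 3, 4, 5 (4 total)

Step 3: Apply Euler's theorem:
  - Eulerian circuit exists iff graph is connected and all vertices have even degree
  - Eulerian path exists iff graph is connected and has 0 or 2 odd-degree vertices

Graph has 4 odd-degree vertices (need 0 or 2).
Neither Eulerian path nor Eulerian circuit exists.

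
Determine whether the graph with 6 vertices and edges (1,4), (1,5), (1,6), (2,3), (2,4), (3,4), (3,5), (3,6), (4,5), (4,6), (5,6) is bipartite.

Step 1: Attempt 2-coloring using BFS:
  Start at vertex 1, assign color 0
  Color vertex 4 with color 1 (neighbor of 1)
  Color vertex 5 with color 1 (neighbor of 1)
  Color vertex 6 with color 1 (neighbor of 1)
  Color vertex 2 with color 0 (neighbor of 4)
  Color vertex 3 with color 0 (neighbor of 4)

Step 2: Conflict found! Vertices 4 and 5 are adjacent but have the same color.
This means the graph contains an odd cycle.

The graph is NOT bipartite.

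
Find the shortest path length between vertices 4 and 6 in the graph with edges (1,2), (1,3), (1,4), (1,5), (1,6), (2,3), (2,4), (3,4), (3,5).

Step 1: Build adjacency list:
  1: 2, 3, 4, 5, 6
  2: 1, 3, 4
  3: 1, 2, 4, 5
  4: 1, 2, 3
  5: 1, 3
  6: 1

Step 2: BFS from vertex 4 to find shortest path to 6:
  vertex 1 reached at distance 1
  vertex 2 reached at distance 1
  vertex 3 reached at distance 1
  vertex 5 reached at distance 2
  vertex 6 reached at distance 2

Step 3: Shortest path: 4 -> 1 -> 6
Path length: 2 edges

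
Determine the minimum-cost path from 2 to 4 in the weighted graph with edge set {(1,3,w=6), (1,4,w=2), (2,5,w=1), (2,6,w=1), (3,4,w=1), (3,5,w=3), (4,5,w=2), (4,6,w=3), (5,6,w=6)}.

Step 1: Build adjacency list with weights:
  1: 3(w=6), 4(w=2)
  2: 5(w=1), 6(w=1)
  3: 1(w=6), 4(w=1), 5(w=3)
  4: 1(w=2), 3(w=1), 5(w=2), 6(w=3)
  5: 2(w=1), 3(w=3), 4(w=2), 6(w=6)
  6: 2(w=1), 4(w=3), 5(w=6)

Step 2: Apply Dijkstra's algorithm from vertex 2:
  Visit vertex 2 (distance=0)
    Update dist[5] = 1
    Update dist[6] = 1
  Visit vertex 5 (distance=1)
    Update dist[3] = 4
    Update dist[4] = 3
  Visit vertex 6 (distance=1)
  Visit vertex 4 (distance=3)
    Update dist[1] = 5

Step 3: Shortest path: 2 -> 5 -> 4
Total weight: 1 + 2 = 3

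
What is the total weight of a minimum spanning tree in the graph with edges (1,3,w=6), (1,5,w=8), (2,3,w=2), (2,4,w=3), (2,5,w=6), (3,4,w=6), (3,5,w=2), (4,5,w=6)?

Apply Kruskal's algorithm (sort edges by weight, add if no cycle):

Sorted edges by weight:
  (2,3) w=2
  (3,5) w=2
  (2,4) w=3
  (1,3) w=6
  (2,5) w=6
  (3,4) w=6
  (4,5) w=6
  (1,5) w=8

Add edge (2,3) w=2 -- no cycle. Running total: 2
Add edge (3,5) w=2 -- no cycle. Running total: 4
Add edge (2,4) w=3 -- no cycle. Running total: 7
Add edge (1,3) w=6 -- no cycle. Running total: 13

MST edges: (2,3,w=2), (3,5,w=2), (2,4,w=3), (1,3,w=6)
Total MST weight: 2 + 2 + 3 + 6 = 13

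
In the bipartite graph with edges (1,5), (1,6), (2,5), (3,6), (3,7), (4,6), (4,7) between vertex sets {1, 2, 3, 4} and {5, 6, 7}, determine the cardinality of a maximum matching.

Step 1: List the neighbors of each left vertex:
  1: 5, 6
  2: 5
  3: 6, 7
  4: 6, 7

Step 2: Greedily match left vertices, then look for augmenting paths:
  Match 1 -- 5
  Match 3 -- 6
  Match 4 -- 7
  No augmenting path remains.

Step 3: Verify this is maximum:
  Matching size 3 = min(|L|, |R|) = min(4, 3), which is an upper bound, so this matching is maximum.

Maximum matching: {(1,5), (3,6), (4,7)}
Size: 3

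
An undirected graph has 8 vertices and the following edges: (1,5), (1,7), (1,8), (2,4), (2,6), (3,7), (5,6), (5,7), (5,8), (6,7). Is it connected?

Step 1: Build adjacency list from edges:
  1: 5, 7, 8
  2: 4, 6
  3: 7
  4: 2
  5: 1, 6, 7, 8
  6: 2, 5, 7
  7: 1, 3, 5, 6
  8: 1, 5

Step 2: Run BFS/DFS from vertex 1:
  Visited: {1, 5, 7, 8, 6, 3, 2, 4}
  Reached 8 of 8 vertices

Step 3: All 8 vertices reached from vertex 1, so the graph is connected.
Answer: Yes, the graph is connected.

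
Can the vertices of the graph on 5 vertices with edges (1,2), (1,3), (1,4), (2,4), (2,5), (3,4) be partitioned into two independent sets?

Step 1: Attempt 2-coloring using BFS:
  Start at vertex 1, assign color 0
  Color vertex 2 with color 1 (neighbor of 1)
  Color vertex 3 with color 1 (neighbor of 1)
  Color vertex 4 with color 1 (neighbor of 1)

Step 2: Conflict found! Vertices 2 and 4 are adjacent but have the same color.
This means the graph contains an odd cycle.

The graph is NOT bipartite.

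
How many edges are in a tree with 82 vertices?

A tree on n vertices always has exactly n - 1 edges.
For n = 82: edges = 82 - 1 = 81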